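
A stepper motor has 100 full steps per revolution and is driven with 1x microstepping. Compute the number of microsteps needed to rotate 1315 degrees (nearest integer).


step_size = 360/(100*1) = 360/100 = 3.600000 deg
n = 1315/(360/100) = 1315*100/360 = 365.2778 -> 365

365 steps


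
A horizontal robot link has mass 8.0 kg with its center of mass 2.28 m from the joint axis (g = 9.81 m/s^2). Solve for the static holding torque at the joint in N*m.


tau = m*g*L = 8.0 * 9.81 * 2.28 = 178.9344

178.9344 N*m


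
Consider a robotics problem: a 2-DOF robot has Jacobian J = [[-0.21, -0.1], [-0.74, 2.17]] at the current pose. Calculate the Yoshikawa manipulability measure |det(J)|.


det(J) = -0.21*2.17 - (-0.1)*(-0.74) = -0.5297
|det(J)| = 0.5297

0.5297


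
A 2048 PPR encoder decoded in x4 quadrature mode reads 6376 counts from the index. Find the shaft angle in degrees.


angle = counts * 360 / (PPR*4) = 6376 * 360 / 8192 = 280.1953

280.1953 degrees


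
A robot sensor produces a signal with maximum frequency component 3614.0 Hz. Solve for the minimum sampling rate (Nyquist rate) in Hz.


f_s,min = 2*f_max = 2*3614.0 = 7228.0000

7228.0000 Hz


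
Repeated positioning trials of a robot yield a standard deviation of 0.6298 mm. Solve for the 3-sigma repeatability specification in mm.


repeatability = 3*sigma = 3*0.6298 = 1.8894

1.8894 mm


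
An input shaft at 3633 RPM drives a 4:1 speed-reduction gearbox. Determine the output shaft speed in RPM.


omega_out = omega_in / N = 3633 / 4 = 908.2500

908.2500 RPM


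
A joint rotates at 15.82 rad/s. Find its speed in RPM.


RPM = 15.82 * 60/(2*pi) = 151.0699

151.0699 RPM


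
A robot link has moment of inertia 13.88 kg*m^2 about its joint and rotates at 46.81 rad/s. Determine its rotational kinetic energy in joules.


KE = (1/2)*I*omega^2 = 0.5*13.88*46.81^2 = 15206.7621

15206.7621 J


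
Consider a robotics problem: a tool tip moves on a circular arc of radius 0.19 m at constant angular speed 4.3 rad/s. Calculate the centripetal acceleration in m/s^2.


a_c = omega^2 * r = 4.3^2 * 0.19 = 3.5131

3.5131 m/s^2


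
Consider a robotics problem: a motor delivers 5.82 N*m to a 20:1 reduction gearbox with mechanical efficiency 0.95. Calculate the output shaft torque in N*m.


tau_out = tau_in * N * eta = 5.82 * 20 * 0.95 = 110.5800

110.5800 N*m


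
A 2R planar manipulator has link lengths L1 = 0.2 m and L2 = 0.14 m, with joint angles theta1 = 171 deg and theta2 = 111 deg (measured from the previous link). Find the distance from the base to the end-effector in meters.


x = L1*cos(th1) + L2*cos(th1+th2) = -0.168430
y = L1*sin(th1) + L2*sin(th1+th2) = -0.105654
d = sqrt(x^2 + y^2) = sqrt(0.028369 + 0.011163) = 0.1988

0.1988 m


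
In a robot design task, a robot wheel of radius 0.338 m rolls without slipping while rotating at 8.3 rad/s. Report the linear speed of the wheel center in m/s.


v = omega * r = 8.3 * 0.338 = 2.8054

2.8054 m/s


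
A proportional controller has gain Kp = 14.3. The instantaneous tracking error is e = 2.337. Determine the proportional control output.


u_P = Kp * e = 14.3 * 2.337 = 33.4191

33.4191


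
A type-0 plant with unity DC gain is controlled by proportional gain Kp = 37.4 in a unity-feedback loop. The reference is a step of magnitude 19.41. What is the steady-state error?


e_ss = R/(1 + Kp) = 19.41/(1 + 37.4) = 19.41/38.4000 = 0.5055

0.5055


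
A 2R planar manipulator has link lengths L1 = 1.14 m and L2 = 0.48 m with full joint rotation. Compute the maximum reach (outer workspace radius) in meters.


r_max = L1 + L2 = 1.14 + 0.48 = 1.6200

1.6200 m


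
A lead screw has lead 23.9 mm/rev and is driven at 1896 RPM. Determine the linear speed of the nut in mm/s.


v = lead * (RPM/60) = 23.9*1896/60 = 755.2400

755.2400 mm/s


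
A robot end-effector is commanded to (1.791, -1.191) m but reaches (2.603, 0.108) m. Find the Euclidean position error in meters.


dx = 2.603 - (1.791) = 0.8120, dy = 0.108 - (-1.191) = 1.2990
err = sqrt(0.659344 + 1.687401) = 1.5319

1.5319 m


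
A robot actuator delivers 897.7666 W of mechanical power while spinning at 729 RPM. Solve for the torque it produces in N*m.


omega = 729 * 2*pi/60 = 76.340701 rad/s
tau = P / omega = 897.7666 / 76.340701 = 11.7600

11.7600 N*m


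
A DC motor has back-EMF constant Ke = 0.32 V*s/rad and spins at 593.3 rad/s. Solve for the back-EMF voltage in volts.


V_emf = Ke * omega = 0.32*593.3 = 189.8560

189.8560 V


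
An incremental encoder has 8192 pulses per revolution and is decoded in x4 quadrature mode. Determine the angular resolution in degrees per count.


resolution = 360 / (PPR * 4) = 360 / 32768 = 0.0110

0.0110 degrees


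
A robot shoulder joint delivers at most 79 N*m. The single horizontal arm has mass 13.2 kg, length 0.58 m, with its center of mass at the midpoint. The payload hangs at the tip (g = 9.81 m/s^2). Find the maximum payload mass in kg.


tau_arm = m_arm*g*(L/2) = 13.2*9.81*0.58/2 = 37.5527 N*m
tau_payload = tau_max - tau_arm = 79 - 37.5527 = 41.4473
m_payload = tau_payload / (g*L) = 41.4473 / (9.81*0.58) = 7.2845

7.2845 kg


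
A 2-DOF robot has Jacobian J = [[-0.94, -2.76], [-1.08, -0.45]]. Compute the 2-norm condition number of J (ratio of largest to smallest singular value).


JJ^T eigenvalues: trace(JJ^T) = 9.8701, det(JJ^T) = det(J)^2 = 6.54234084
s_max^2 = (9.8701 + sqrt(71.24951065))/2 = 9.15552126
s_min^2 = (9.8701 - sqrt(71.24951065))/2 = 0.71457874
kappa = s_max/s_min = sqrt(9.15552126/0.71457874) = 3.5795

3.5795


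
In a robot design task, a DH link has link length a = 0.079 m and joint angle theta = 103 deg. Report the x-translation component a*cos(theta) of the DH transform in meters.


a*cos(theta) = 0.079*cos(103 deg) = -0.0178

-0.0178 m


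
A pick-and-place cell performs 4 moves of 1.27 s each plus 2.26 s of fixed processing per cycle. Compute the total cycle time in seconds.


T = 4*1.27 + 2.26 = 7.3400

7.3400 s


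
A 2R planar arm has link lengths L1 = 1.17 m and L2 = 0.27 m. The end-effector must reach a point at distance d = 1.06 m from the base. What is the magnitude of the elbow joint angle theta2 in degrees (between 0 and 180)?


cos(th2) = (d^2 - L1^2 - L2^2)/(2*L1*L2) = (1.06^2 - 1.17^2 - 0.27^2)/(2*1.17*0.27) = -0.50364039
th2 = acos(-0.50364039) = 120.2411 deg

120.2411 degrees


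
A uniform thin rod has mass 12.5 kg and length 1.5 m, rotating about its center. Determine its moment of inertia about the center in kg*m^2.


I = (1/12)*m*L^2 = (1/12)*12.5*1.5^2 = 2.3438

2.3438 kg*m^2


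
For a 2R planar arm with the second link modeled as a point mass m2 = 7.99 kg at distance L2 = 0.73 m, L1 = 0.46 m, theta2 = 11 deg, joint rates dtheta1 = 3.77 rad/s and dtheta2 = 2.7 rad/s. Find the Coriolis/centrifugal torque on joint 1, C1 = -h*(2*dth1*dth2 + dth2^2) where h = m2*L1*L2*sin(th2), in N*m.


h = m2*L1*L2*sin(th2) = 7.99*0.46*0.73*sin(11 deg) = 0.511949
C1 = -h*(2*3.77*2.7 + 2.7^2) = -0.511949*27.6480 = -14.1544

-14.1544 N*m


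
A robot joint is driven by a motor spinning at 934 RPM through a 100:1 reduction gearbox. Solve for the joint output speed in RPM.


omega_joint = omega_motor / N = 934 / 100 = 9.3400

9.3400 RPM


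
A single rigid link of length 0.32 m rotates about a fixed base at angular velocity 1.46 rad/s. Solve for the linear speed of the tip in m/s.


v = L*omega = 0.32 * 1.46 = 0.4672

0.4672 m/s


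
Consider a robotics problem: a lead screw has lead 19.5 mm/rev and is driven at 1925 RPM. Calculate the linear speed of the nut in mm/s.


v = lead * (RPM/60) = 19.5*1925/60 = 625.6250

625.6250 mm/s


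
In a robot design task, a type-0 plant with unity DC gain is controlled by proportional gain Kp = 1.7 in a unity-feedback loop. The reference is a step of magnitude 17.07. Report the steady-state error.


e_ss = R/(1 + Kp) = 17.07/(1 + 1.7) = 17.07/2.7000 = 6.3222

6.3222


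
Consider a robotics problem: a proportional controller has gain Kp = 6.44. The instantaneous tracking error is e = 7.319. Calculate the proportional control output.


u_P = Kp * e = 6.44 * 7.319 = 47.1344

47.1344


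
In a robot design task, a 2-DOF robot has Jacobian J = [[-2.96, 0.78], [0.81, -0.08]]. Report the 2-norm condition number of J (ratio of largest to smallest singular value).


JJ^T eigenvalues: trace(JJ^T) = 10.0325, det(JJ^T) = det(J)^2 = 0.15602500
s_max^2 = (10.0325 + sqrt(100.02695625))/2 = 10.01692386
s_min^2 = (10.0325 - sqrt(100.02695625))/2 = 0.01557614
kappa = s_max/s_min = sqrt(10.01692386/0.01557614) = 25.3593

25.3593


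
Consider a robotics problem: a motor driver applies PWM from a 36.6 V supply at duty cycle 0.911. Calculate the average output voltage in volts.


V_avg = V_supply * D = 36.6*0.911 = 33.3426

33.3426 V


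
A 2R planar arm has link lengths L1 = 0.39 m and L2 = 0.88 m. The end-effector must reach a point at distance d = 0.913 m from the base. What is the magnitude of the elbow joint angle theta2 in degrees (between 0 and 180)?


cos(th2) = (d^2 - L1^2 - L2^2)/(2*L1*L2) = (0.913^2 - 0.39^2 - 0.88^2)/(2*0.39*0.88) = -0.13538899
th2 = acos(-0.13538899) = 97.7811 deg

97.7811 degrees


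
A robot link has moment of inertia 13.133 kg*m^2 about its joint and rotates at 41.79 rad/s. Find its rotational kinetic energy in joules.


KE = (1/2)*I*omega^2 = 0.5*13.133*41.79^2 = 11467.7625

11467.7625 J


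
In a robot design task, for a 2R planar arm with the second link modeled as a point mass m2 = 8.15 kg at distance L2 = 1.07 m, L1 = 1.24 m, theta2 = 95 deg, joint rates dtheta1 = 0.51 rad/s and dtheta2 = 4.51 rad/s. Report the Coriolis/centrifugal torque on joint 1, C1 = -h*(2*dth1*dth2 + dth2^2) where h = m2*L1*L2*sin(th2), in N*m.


h = m2*L1*L2*sin(th2) = 8.15*1.24*1.07*sin(95 deg) = 10.772272
C1 = -h*(2*0.51*4.51 + 4.51^2) = -10.772272*24.9403 = -268.6637

-268.6637 N*m


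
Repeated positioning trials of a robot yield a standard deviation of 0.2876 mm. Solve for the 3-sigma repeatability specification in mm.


repeatability = 3*sigma = 3*0.2876 = 0.8628

0.8628 mm


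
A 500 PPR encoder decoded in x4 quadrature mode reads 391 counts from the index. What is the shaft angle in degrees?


angle = counts * 360 / (PPR*4) = 391 * 360 / 2000 = 70.3800

70.3800 degrees


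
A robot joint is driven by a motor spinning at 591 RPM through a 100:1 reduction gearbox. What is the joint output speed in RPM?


omega_joint = omega_motor / N = 591 / 100 = 5.9100

5.9100 RPM


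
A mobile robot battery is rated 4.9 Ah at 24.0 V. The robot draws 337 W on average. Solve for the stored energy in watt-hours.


E = capacity * V = 4.9*24.0 = 117.6000

117.6000 Wh


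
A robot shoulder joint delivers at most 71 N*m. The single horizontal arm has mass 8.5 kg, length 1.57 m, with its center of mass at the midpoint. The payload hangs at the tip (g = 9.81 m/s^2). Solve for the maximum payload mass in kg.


tau_arm = m_arm*g*(L/2) = 8.5*9.81*1.57/2 = 65.4572 N*m
tau_payload = tau_max - tau_arm = 71 - 65.4572 = 5.5428
m_payload = tau_payload / (g*L) = 5.5428 / (9.81*1.57) = 0.3599

0.3599 kg


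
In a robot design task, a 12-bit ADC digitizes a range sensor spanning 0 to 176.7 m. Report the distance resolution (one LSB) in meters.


res = range / 2^n = 176.7/2^12 = 176.7/4096 = 0.0431

0.0431 m


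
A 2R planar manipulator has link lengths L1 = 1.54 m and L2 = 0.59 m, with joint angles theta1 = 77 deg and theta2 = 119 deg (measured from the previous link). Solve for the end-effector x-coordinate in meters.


x = L1*cos(th1) + L2*cos(th1+th2) = 1.54*cos(77 deg) + 0.59*cos(196 deg) = -0.2207

-0.2207 m


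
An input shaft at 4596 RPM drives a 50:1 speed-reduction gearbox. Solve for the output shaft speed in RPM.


omega_out = omega_in / N = 4596 / 50 = 91.9200

91.9200 RPM


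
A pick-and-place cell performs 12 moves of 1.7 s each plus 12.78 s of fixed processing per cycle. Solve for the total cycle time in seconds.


T = 12*1.7 + 12.78 = 33.1800

33.1800 s


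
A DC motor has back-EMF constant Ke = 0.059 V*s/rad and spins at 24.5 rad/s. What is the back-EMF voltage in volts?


V_emf = Ke * omega = 0.059*24.5 = 1.4455

1.4455 V


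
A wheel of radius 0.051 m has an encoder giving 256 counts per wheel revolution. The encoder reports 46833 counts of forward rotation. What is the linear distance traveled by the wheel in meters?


revs = 46833/256 = 182.941406
d = revs * 2*pi*r = 182.941406 * 2*pi*0.051 = 58.6222

58.6222 m


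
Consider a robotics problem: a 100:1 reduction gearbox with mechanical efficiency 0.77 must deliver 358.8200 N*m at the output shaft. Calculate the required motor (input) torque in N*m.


tau_in = tau_out / (N * eta) = 358.8200 / (100 * 0.77) = 4.6600

4.6600 N*m


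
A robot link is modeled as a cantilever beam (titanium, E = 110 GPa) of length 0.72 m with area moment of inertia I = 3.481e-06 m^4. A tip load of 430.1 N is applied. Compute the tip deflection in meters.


delta = F*L^3/(3*E*I) = 430.1*0.72^3/(3*1.100e+11*3.481e-06)
      = 160.5339648/1148730 = 1.3975e-04

1.3975e-04 m


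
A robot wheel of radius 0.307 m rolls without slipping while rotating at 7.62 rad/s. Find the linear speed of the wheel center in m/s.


v = omega * r = 7.62 * 0.307 = 2.3393

2.3393 m/s


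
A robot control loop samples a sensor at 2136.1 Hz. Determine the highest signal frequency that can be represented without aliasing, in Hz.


f_max = f_s/2 = 2136.1/2 = 1068.0500

1068.0500 Hz


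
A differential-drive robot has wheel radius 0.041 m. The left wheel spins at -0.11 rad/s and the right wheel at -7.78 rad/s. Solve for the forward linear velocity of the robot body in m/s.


v = r*(wR + wL)/2 = 0.041*(-7.78 + -0.11)/2 = -0.1617

-0.1617 m/s


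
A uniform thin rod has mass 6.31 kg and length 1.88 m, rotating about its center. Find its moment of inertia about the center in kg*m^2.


I = (1/12)*m*L^2 = (1/12)*6.31*1.88^2 = 1.8585

1.8585 kg*m^2


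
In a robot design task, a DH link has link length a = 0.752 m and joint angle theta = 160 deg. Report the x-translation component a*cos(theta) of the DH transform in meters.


a*cos(theta) = 0.752*cos(160 deg) = -0.7066

-0.7066 m


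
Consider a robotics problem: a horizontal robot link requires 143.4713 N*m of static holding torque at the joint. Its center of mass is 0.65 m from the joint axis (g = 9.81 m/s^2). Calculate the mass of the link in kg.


m = tau / (g*L) = 143.4713 / (9.81 * 0.65) = 22.5000

22.5000 kg


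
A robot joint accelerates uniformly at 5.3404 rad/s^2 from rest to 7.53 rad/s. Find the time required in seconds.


t = delta_omega / alpha = 7.53 / 5.3404 = 1.4100

1.4100 s


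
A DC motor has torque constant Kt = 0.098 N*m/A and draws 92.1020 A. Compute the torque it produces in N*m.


tau = Kt * I = 0.098*92.1020 = 9.0260

9.0260 N*m


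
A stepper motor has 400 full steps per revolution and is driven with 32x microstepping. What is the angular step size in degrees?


step = 360/(400*32) = 360/12800 = 0.0281

0.0281 degrees


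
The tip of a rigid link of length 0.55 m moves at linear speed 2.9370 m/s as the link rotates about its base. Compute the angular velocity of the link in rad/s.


omega = v / L = 2.9370 / 0.55 = 5.3400

5.3400 rad/s


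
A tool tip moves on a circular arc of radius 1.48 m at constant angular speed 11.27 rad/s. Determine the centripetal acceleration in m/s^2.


a_c = omega^2 * r = 11.27^2 * 1.48 = 187.9791

187.9791 m/s^2


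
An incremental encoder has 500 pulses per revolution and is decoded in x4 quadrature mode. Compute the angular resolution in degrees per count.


resolution = 360 / (PPR * 4) = 360 / 2000 = 0.1800

0.1800 degrees


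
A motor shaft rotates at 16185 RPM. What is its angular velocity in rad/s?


omega = 16185 * 2*pi/60 = 1694.8892

1694.8892 rad/s


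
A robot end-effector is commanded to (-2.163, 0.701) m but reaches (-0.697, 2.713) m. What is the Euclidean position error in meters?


dx = -0.697 - (-2.163) = 1.4660, dy = 2.713 - (0.701) = 2.0120
err = sqrt(2.149156 + 4.048144) = 2.4894

2.4894 m


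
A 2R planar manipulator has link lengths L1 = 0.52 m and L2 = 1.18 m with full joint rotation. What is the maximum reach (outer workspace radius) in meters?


r_max = L1 + L2 = 0.52 + 1.18 = 1.7000

1.7000 m


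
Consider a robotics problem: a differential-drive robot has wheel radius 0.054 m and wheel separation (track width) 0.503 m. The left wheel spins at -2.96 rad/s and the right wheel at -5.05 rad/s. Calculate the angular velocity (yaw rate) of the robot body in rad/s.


omega = r*(wR - wL)/L = 0.054*(-5.05 - (-2.96))/0.503 = -0.2244

-0.2244 rad/s


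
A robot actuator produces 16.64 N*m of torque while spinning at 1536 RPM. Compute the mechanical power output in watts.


omega = 1536 * 2*pi/60 = 160.849544 rad/s
P = tau * omega = 16.64 * 160.849544 = 2676.5364

2676.5364 W


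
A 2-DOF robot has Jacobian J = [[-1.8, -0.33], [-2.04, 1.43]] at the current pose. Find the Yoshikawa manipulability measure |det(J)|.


det(J) = -1.8*1.43 - (-0.33)*(-2.04) = -3.2472
|det(J)| = 3.2472

3.2472


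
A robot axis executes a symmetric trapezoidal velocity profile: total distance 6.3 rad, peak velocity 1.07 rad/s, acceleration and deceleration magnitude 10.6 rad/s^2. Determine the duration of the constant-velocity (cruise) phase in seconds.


t_acc = v/a = 0.100943 s, d_acc = v^2/(2a) = 0.054005 rad each
d_cruise = 6.3 - 2*0.054005 = 6.191990 rad
t_cruise = d_cruise/v = 6.191990/1.07 = 5.7869

5.7869 s


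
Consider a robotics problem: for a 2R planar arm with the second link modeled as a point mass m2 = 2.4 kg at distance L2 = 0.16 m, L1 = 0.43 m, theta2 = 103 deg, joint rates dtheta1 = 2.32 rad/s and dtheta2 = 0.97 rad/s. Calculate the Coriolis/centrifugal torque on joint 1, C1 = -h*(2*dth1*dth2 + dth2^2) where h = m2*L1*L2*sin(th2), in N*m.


h = m2*L1*L2*sin(th2) = 2.4*0.43*0.16*sin(103 deg) = 0.160888
C1 = -h*(2*2.32*0.97 + 0.97^2) = -0.160888*5.4417 = -0.8755

-0.8755 N*m


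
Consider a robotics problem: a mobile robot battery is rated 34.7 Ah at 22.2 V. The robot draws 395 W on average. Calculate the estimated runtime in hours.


E = 34.7*22.2 = 770.3400 Wh
t = E/P = 770.3400/395 = 1.9502

1.9502 hours


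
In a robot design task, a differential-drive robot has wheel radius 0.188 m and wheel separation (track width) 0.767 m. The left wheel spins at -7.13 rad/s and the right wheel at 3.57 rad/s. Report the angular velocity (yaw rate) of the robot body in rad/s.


omega = r*(wR - wL)/L = 0.188*(3.57 - (-7.13))/0.767 = 2.6227

2.6227 rad/s


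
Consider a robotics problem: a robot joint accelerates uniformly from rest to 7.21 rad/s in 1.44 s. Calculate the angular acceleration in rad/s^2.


alpha = delta_omega / t = 7.21 / 1.44 = 5.0069

5.0069 rad/s^2


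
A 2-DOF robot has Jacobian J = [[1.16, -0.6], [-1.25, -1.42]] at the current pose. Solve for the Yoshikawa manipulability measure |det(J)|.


det(J) = 1.16*-1.42 - (-0.6)*(-1.25) = -2.3972
|det(J)| = 2.3972

2.3972


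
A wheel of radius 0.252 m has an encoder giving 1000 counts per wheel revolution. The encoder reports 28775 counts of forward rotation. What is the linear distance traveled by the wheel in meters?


revs = 28775/1000 = 28.775000
d = revs * 2*pi*r = 28.775000 * 2*pi*0.252 = 45.5613

45.5613 m


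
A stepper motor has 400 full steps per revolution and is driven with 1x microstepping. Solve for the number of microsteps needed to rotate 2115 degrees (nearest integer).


step_size = 360/(400*1) = 360/400 = 0.900000 deg
n = 2115/(360/400) = 2115*400/360 = 2350

2350 steps


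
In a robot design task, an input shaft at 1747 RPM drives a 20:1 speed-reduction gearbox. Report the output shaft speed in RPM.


omega_out = omega_in / N = 1747 / 20 = 87.3500

87.3500 RPM


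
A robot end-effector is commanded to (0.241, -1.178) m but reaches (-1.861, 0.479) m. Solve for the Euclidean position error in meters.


dx = -1.861 - (0.241) = -2.1020, dy = 0.479 - (-1.178) = 1.6570
err = sqrt(4.418404 + 2.745649) = 2.6766

2.6766 m


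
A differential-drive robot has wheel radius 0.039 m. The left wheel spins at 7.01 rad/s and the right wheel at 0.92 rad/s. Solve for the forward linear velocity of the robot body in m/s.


v = r*(wR + wL)/2 = 0.039*(0.92 + 7.01)/2 = 0.1546

0.1546 m/s


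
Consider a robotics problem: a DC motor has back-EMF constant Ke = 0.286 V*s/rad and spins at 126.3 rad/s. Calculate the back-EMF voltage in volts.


V_emf = Ke * omega = 0.286*126.3 = 36.1218

36.1218 V


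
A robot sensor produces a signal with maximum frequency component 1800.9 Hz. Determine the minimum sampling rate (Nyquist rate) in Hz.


f_s,min = 2*f_max = 2*1800.9 = 3601.8000

3601.8000 Hz


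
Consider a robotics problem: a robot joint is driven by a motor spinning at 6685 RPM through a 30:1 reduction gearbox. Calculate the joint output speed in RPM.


omega_joint = omega_motor / N = 6685 / 30 = 222.8333

222.8333 RPM


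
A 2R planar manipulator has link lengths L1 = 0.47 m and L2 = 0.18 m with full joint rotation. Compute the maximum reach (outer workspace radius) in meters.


r_max = L1 + L2 = 0.47 + 0.18 = 0.6500

0.6500 m


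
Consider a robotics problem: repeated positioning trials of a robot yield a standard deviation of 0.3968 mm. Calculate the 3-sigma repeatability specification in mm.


repeatability = 3*sigma = 3*0.3968 = 1.1904

1.1904 mm


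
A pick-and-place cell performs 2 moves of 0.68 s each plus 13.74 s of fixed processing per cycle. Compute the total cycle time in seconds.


T = 2*0.68 + 13.74 = 15.1000

15.1000 s


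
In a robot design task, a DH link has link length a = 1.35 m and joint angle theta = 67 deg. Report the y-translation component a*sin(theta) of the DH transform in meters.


a*sin(theta) = 1.35*sin(67 deg) = 1.2427

1.2427 m


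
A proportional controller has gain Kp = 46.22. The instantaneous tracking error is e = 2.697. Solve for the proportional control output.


u_P = Kp * e = 46.22 * 2.697 = 124.6553

124.6553


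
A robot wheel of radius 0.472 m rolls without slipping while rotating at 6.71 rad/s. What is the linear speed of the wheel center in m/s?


v = omega * r = 6.71 * 0.472 = 3.1671

3.1671 m/s


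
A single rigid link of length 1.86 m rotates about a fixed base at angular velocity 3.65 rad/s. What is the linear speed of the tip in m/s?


v = L*omega = 1.86 * 3.65 = 6.7890

6.7890 m/s


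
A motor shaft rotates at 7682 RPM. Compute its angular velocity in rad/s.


omega = 7682 * 2*pi/60 = 804.4572

804.4572 rad/s


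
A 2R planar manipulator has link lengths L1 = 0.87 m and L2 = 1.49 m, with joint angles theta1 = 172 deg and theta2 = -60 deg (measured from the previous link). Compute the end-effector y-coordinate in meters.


y = L1*sin(th1) + L2*sin(th1+th2) = 0.87*sin(172 deg) + 1.49*sin(112 deg) = 1.5026

1.5026 m


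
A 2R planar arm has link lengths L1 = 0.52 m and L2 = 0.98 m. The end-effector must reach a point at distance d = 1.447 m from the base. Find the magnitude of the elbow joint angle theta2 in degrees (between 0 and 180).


cos(th2) = (d^2 - L1^2 - L2^2)/(2*L1*L2) = (1.447^2 - 0.52^2 - 0.98^2)/(2*0.52*0.98) = 0.84675137
th2 = acos(0.84675137) = 32.1399 deg

32.1399 degrees


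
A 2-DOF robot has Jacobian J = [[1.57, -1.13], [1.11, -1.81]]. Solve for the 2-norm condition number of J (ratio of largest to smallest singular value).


JJ^T eigenvalues: trace(JJ^T) = 8.2500, det(JJ^T) = det(J)^2 = 2.51983876
s_max^2 = (8.2500 + sqrt(57.98314496))/2 = 7.93233322
s_min^2 = (8.2500 - sqrt(57.98314496))/2 = 0.31766678
kappa = s_max/s_min = sqrt(7.93233322/0.31766678) = 4.9971

4.9971


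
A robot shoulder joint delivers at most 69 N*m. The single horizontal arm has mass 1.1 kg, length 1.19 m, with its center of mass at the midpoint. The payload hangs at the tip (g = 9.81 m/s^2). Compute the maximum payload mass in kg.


tau_arm = m_arm*g*(L/2) = 1.1*9.81*1.19/2 = 6.4206 N*m
tau_payload = tau_max - tau_arm = 69 - 6.4206 = 62.5794
m_payload = tau_payload / (g*L) = 62.5794 / (9.81*1.19) = 5.3606

5.3606 kg


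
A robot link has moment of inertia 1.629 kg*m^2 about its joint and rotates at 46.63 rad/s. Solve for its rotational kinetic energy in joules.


KE = (1/2)*I*omega^2 = 0.5*1.629*46.63^2 = 1771.0137

1771.0137 J


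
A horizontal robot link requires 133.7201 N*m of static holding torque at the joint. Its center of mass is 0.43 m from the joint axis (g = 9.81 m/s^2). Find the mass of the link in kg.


m = tau / (g*L) = 133.7201 / (9.81 * 0.43) = 31.7000

31.7000 kg


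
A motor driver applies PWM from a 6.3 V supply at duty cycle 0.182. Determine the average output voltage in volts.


V_avg = V_supply * D = 6.3*0.182 = 1.1466

1.1466 V


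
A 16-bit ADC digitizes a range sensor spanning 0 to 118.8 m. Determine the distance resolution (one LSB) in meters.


res = range / 2^n = 118.8/2^16 = 118.8/65536 = 0.0018

0.0018 m


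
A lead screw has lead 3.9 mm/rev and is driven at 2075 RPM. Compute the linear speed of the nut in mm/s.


v = lead * (RPM/60) = 3.9*2075/60 = 134.8750

134.8750 mm/s


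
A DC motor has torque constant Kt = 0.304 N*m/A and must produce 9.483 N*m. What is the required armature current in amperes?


I = tau / Kt = 9.483/0.304 = 31.1941

31.1941 A


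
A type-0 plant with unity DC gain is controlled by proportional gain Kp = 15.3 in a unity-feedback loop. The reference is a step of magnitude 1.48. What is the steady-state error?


e_ss = R/(1 + Kp) = 1.48/(1 + 15.3) = 1.48/16.3000 = 0.0908

0.0908


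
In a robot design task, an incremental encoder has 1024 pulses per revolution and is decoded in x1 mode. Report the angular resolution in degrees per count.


resolution = 360 / (PPR * 1) = 360 / 1024 = 0.3516

0.3516 degrees


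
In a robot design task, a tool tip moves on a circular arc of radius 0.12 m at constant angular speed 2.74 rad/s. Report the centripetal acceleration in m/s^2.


a_c = omega^2 * r = 2.74^2 * 0.12 = 0.9009

0.9009 m/s^2


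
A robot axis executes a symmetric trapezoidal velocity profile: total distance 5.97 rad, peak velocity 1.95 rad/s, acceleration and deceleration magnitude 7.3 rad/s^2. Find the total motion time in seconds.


t_acc = v/a = 1.95/7.3 = 0.267123 s
d_acc = v^2/(2a) = 0.260445 rad (each ramp)
d_cruise = 5.97 - 2*0.260445 = 5.449110 rad
t_cruise = 5.449110/1.95 = 2.794415 s
t_total = 2*0.267123 + 2.794415 = 3.3287

3.3287 s


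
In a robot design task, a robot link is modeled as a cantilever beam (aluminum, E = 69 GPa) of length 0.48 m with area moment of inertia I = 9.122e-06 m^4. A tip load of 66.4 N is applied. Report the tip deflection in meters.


delta = F*L^3/(3*E*I) = 66.4*0.48^3/(3*6.900e+10*9.122e-06)
      = 7.3433088/1888254 = 3.8889e-06

3.8889e-06 m


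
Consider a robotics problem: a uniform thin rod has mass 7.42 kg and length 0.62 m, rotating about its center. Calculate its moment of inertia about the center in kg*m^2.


I = (1/12)*m*L^2 = (1/12)*7.42*0.62^2 = 0.2377

0.2377 kg*m^2


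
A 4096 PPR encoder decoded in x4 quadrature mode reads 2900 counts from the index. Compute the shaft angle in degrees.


angle = counts * 360 / (PPR*4) = 2900 * 360 / 16384 = 63.7207

63.7207 degrees


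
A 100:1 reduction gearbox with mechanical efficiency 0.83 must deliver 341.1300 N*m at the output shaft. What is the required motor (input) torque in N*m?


tau_in = tau_out / (N * eta) = 341.1300 / (100 * 0.83) = 4.1100

4.1100 N*m


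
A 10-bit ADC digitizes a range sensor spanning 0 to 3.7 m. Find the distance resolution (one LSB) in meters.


res = range / 2^n = 3.7/2^10 = 3.7/1024 = 0.0036

0.0036 m


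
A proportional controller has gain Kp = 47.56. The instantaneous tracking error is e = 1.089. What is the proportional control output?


u_P = Kp * e = 47.56 * 1.089 = 51.7928

51.7928


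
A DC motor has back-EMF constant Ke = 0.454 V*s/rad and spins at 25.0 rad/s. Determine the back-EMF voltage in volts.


V_emf = Ke * omega = 0.454*25.0 = 11.3500

11.3500 V


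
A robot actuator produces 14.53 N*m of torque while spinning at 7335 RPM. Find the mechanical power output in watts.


omega = 7335 * 2*pi/60 = 768.119404 rad/s
P = tau * omega = 14.53 * 768.119404 = 11160.7749

11160.7749 W


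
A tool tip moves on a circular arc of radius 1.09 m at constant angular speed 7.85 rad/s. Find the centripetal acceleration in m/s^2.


a_c = omega^2 * r = 7.85^2 * 1.09 = 67.1685

67.1685 m/s^2


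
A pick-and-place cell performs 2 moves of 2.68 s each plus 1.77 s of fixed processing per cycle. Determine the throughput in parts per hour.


T_cycle = 2*2.68 + 1.77 = 7.1300 s
rate = 3600/T = 504.9088

504.9088 parts/hour


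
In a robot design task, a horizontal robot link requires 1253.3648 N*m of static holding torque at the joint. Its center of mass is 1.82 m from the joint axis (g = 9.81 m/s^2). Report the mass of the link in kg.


m = tau / (g*L) = 1253.3648 / (9.81 * 1.82) = 70.2000

70.2000 kg


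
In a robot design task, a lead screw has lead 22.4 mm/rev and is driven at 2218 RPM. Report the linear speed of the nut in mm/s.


v = lead * (RPM/60) = 22.4*2218/60 = 828.0533

828.0533 mm/s


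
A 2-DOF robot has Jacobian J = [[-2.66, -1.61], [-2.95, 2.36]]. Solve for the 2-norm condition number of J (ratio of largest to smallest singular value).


JJ^T eigenvalues: trace(JJ^T) = 23.9398, det(JJ^T) = det(J)^2 = 121.59693441
s_max^2 = (23.9398 + sqrt(86.72628640))/2 = 16.62624745
s_min^2 = (23.9398 - sqrt(86.72628640))/2 = 7.31355255
kappa = s_max/s_min = sqrt(16.62624745/7.31355255) = 1.5078

1.5078


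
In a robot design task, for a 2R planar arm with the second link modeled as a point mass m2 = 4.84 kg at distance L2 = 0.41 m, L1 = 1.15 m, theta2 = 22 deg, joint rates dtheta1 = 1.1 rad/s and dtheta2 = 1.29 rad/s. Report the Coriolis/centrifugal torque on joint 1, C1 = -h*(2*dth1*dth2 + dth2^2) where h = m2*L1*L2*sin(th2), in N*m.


h = m2*L1*L2*sin(th2) = 4.84*1.15*0.41*sin(22 deg) = 0.854875
C1 = -h*(2*1.1*1.29 + 1.29^2) = -0.854875*4.5021 = -3.8487

-3.8487 N*m


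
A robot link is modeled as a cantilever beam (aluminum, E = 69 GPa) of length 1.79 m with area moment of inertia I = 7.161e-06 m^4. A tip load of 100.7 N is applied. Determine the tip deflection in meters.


delta = F*L^3/(3*E*I) = 100.7*1.79^3/(3*6.900e+10*7.161e-06)
      = 577.5486373/1482327 = 3.8962e-04

3.8962e-04 m


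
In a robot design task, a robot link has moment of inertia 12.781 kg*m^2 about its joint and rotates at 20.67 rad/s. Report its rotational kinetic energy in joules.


KE = (1/2)*I*omega^2 = 0.5*12.781*20.67^2 = 2730.3341

2730.3341 J


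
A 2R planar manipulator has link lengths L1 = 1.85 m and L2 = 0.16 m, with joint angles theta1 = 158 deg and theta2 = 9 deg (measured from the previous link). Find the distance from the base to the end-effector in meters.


x = L1*cos(th1) + L2*cos(th1+th2) = -1.871189
y = L1*sin(th1) + L2*sin(th1+th2) = 0.729014
d = sqrt(x^2 + y^2) = sqrt(3.501348 + 0.531461) = 2.0082

2.0082 m


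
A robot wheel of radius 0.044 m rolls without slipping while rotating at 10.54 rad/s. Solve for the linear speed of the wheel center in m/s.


v = omega * r = 10.54 * 0.044 = 0.4638

0.4638 m/s


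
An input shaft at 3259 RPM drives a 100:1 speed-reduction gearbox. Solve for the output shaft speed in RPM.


omega_out = omega_in / N = 3259 / 100 = 32.5900

32.5900 RPM


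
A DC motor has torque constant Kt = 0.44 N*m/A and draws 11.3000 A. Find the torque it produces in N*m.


tau = Kt * I = 0.44*11.3000 = 4.9720

4.9720 N*m


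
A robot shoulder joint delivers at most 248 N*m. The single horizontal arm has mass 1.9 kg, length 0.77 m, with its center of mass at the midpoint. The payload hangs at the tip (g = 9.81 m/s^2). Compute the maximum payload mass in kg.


tau_arm = m_arm*g*(L/2) = 1.9*9.81*0.77/2 = 7.1760 N*m
tau_payload = tau_max - tau_arm = 248 - 7.1760 = 240.8240
m_payload = tau_payload / (g*L) = 240.8240 / (9.81*0.77) = 31.8816

31.8816 kg


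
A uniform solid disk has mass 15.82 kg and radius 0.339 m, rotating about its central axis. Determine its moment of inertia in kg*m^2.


I = (1/2)*m*R^2 = 0.5*15.82*0.339^2 = 0.9090

0.9090 kg*m^2


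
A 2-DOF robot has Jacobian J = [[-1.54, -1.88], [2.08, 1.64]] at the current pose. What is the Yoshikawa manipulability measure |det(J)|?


det(J) = -1.54*1.64 - (-1.88)*(2.08) = 1.3848
|det(J)| = 1.3848

1.3848


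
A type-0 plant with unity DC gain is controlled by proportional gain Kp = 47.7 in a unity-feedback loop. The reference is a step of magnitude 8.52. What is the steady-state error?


e_ss = R/(1 + Kp) = 8.52/(1 + 47.7) = 8.52/48.7000 = 0.1749

0.1749


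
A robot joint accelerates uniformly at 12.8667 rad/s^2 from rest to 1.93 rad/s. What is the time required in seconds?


t = delta_omega / alpha = 1.93 / 12.8667 = 0.1500

0.1500 s


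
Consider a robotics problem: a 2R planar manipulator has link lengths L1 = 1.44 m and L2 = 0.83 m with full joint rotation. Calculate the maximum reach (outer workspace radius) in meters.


r_max = L1 + L2 = 1.44 + 0.83 = 2.2700

2.2700 m


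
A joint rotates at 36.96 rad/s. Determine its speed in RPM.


RPM = 36.96 * 60/(2*pi) = 352.9420

352.9420 RPM


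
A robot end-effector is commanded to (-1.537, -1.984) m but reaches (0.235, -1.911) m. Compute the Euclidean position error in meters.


dx = 0.235 - (-1.537) = 1.7720, dy = -1.911 - (-1.984) = 0.0730
err = sqrt(3.139984 + 0.005329) = 1.7735

1.7735 m


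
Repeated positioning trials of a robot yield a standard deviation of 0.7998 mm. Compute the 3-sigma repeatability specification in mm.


repeatability = 3*sigma = 3*0.7998 = 2.3994

2.3994 mm


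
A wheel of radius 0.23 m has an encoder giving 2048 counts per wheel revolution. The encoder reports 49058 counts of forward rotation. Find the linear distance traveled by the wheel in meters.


revs = 49058/2048 = 23.954102
d = revs * 2*pi*r = 23.954102 * 2*pi*0.23 = 34.6169

34.6169 m


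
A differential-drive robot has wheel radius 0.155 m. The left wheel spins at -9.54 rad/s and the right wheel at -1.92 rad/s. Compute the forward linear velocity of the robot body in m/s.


v = r*(wR + wL)/2 = 0.155*(-1.92 + -9.54)/2 = -0.8881

-0.8881 m/s


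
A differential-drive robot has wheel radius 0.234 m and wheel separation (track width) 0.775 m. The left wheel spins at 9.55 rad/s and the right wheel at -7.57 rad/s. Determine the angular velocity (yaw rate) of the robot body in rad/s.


omega = r*(wR - wL)/L = 0.234*(-7.57 - (9.55))/0.775 = -5.1691

-5.1691 rad/s


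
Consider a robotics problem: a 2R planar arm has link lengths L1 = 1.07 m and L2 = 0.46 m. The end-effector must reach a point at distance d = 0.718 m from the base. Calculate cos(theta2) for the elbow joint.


cos(th2) = (d^2 - L1^2 - L2^2)/(2*L1*L2) = (0.718^2 - 1.07^2 - 0.46^2)/(2*1.07*0.46) = -0.8543

-0.8543


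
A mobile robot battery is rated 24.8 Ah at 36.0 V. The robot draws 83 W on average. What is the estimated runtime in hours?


E = 24.8*36.0 = 892.8000 Wh
t = E/P = 892.8000/83 = 10.7566

10.7566 hours


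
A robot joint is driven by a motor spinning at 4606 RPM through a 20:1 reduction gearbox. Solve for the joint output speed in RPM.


omega_joint = omega_motor / N = 4606 / 20 = 230.3000

230.3000 RPM


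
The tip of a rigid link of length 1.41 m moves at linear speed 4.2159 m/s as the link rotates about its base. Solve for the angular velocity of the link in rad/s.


omega = v / L = 4.2159 / 1.41 = 2.9900

2.9900 rad/s


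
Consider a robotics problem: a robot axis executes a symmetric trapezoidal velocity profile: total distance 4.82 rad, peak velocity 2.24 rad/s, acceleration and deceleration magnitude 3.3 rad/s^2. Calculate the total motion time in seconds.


t_acc = v/a = 2.24/3.3 = 0.678788 s
d_acc = v^2/(2a) = 0.760242 rad (each ramp)
d_cruise = 4.82 - 2*0.760242 = 3.299516 rad
t_cruise = 3.299516/2.24 = 1.472998 s
t_total = 2*0.678788 + 1.472998 = 2.8306

2.8306 s


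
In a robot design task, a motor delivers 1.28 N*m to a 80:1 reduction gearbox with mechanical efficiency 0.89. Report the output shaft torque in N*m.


tau_out = tau_in * N * eta = 1.28 * 80 * 0.89 = 91.1360

91.1360 N*m


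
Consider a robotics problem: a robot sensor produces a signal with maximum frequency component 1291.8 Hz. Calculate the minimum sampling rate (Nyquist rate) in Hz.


f_s,min = 2*f_max = 2*1291.8 = 2583.6000

2583.6000 Hz


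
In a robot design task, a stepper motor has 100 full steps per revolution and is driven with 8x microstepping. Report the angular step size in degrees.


step = 360/(100*8) = 360/800 = 0.4500

0.4500 degrees


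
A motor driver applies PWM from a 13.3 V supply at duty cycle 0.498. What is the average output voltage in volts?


V_avg = V_supply * D = 13.3*0.498 = 6.6234

6.6234 V


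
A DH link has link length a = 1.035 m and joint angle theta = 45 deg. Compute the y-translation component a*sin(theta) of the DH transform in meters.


a*sin(theta) = 1.035*sin(45 deg) = 0.7319

0.7319 m


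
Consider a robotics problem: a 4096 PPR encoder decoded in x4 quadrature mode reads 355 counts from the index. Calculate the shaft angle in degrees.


angle = counts * 360 / (PPR*4) = 355 * 360 / 16384 = 7.8003

7.8003 degrees


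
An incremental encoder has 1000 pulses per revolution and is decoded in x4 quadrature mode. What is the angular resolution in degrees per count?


resolution = 360 / (PPR * 4) = 360 / 4000 = 0.0900

0.0900 degrees


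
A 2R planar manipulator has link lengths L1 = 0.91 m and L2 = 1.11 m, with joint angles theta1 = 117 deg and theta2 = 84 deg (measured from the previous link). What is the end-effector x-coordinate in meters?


x = L1*cos(th1) + L2*cos(th1+th2) = 0.91*cos(117 deg) + 1.11*cos(201 deg) = -1.4494

-1.4494 m


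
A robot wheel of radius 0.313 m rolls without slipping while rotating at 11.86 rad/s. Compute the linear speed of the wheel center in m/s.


v = omega * r = 11.86 * 0.313 = 3.7122

3.7122 m/s


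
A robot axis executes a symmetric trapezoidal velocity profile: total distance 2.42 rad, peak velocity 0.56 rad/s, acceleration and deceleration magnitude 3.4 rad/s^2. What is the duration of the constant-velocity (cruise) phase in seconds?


t_acc = v/a = 0.164706 s, d_acc = v^2/(2a) = 0.046118 rad each
d_cruise = 2.42 - 2*0.046118 = 2.327764 rad
t_cruise = d_cruise/v = 2.327764/0.56 = 4.1567

4.1567 s


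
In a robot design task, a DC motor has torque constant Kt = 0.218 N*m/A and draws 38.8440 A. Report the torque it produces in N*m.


tau = Kt * I = 0.218*38.8440 = 8.4680

8.4680 N*m


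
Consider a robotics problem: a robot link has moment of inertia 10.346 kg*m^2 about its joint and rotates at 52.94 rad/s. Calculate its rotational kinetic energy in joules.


KE = (1/2)*I*omega^2 = 0.5*10.346*52.94^2 = 14498.0753

14498.0753 J


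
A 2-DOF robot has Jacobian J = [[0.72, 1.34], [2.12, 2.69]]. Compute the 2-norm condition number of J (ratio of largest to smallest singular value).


JJ^T eigenvalues: trace(JJ^T) = 14.0445, det(JJ^T) = det(J)^2 = 0.81721600
s_max^2 = (14.0445 + sqrt(193.97911625))/2 = 13.98606929
s_min^2 = (14.0445 - sqrt(193.97911625))/2 = 0.05843071
kappa = s_max/s_min = sqrt(13.98606929/0.05843071) = 15.4713

15.4713
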